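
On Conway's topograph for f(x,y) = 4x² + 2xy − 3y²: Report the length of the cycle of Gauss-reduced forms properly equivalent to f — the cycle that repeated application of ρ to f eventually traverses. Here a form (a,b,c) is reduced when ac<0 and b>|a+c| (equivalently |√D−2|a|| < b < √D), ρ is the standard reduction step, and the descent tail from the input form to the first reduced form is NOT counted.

D = 52, ⌊√D⌋ = 7
river: ρ → (-3,4,3)
river: ρ → (3,2,-4)
river: ρ → (-4,6,1)
river: ρ → (1,6,-4)
river: ρ → (-4,2,3)
river: ρ → (3,4,-3)
river: ρ → (-3,2,4)
river: ρ → (4,6,-1)
river: ρ → (-1,6,4)
river: ρ → (4,2,-3)
ρ-cycle length = 10 (tail of 0 descent steps not counted)

10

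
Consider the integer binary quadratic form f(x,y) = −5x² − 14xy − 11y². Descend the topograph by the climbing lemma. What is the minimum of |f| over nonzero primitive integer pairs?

translate: b→4 (≡14 mod 10), so (5,14,11)→(5,4,2)
flip: (5,4,2)→(2,-4,5)
translate: b→0 (≡-4 mod 4), so (2,-4,5)→(2,0,3)
reduced (well bottom): (2,0,3) with a≤c, −a<b≤a
well minimum |f| = |-2| = 2 (negative-definite)

2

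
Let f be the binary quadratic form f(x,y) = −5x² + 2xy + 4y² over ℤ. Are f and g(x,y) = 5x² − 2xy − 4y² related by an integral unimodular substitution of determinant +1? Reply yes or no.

D₁ = 84, D₂ = 84
river cycle of f (length 6): (4, 6, -3), (-3, 6, 4), (4, 2, -5), (-5, 8, 1), (1, 8, -5), (-5, 2, 4)
river cycle of g (length 6): (-4, 2, 5), (5, 8, -1), (-1, 8, 5), (5, 2, -4), (-4, 6, 3), (3, 6, -4)
cycles differ ⇒ inequivalent

no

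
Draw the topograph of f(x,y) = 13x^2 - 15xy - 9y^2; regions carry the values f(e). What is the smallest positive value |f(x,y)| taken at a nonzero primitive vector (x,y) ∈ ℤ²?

descent: ρ → (-9,15,13)  [lands on river]
river: ρ → (13,11,-11)
river: ρ → (-11,11,13)
river: ρ → (13,15,-9)
river: ρ → (-9,21,7)
river: ρ → (7,21,-9)
closes: descent 1, river 6
min |a| on river = 7

7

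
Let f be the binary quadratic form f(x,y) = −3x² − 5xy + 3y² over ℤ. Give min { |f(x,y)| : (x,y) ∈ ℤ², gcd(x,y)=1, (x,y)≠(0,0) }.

descent: ρ → (3,5,-3)  [lands on river]
river: ρ → (-3,7,1)
river: ρ → (1,7,-3)
river: ρ → (-3,5,3)
river: ρ → (3,7,-1)
river: ρ → (-1,7,3)
closes: descent 1, river 6
min |a| on river = 1

1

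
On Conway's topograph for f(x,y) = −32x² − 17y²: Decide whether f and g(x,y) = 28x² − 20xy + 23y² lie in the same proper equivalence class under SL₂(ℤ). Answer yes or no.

D₁ = -2176, D₂ = -2176
f is negative-definite; reduce −f:
−f: flip: (32,0,17)→(17,0,32)
−f: reduced (well bottom): (17,0,32) with a≤c, −a<b≤a
flip sign back: reduced form of f is (-17,0,-32)
g: flip: (28,-20,23)→(23,20,28)
g: reduced (well bottom): (23,20,28) with a≤c, −a<b≤a
reduced forms (-17, 0, -32) vs (23, 20, 28) ⇒ inequivalent

no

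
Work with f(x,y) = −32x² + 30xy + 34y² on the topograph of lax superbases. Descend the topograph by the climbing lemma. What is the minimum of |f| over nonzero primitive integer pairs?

river: ρ → (34,38,-28)
river: ρ → (-28,18,44)
river: ρ → (44,70,-2)
river: ρ → (-2,70,44)
river: ρ → (44,18,-28)
river: ρ → (-28,38,34)
river: ρ → (34,30,-32)
river: ρ → (-32,34,32)
river: ρ → (32,30,-34)
river: ρ → (-34,38,28)
river: ρ → (28,18,-44)
river: ρ → (-44,70,2)
river: ρ → (2,70,-44)
river: ρ → (-44,18,28)
river: ρ → (28,38,-34)
river: ρ → (-34,30,32)
river: ρ → (32,34,-32)
river: ρ → (-32,30,34)
closes: descent 0, river 18
min |a| on river = 2

2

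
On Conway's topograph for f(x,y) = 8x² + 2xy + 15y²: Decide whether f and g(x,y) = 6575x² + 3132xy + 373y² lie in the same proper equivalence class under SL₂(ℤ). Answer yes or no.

D₁ = -476, D₂ = -476
f: reduced (well bottom): (8,2,15) with a≤c, −a<b≤a
g: flip: (6575,3132,373)→(373,-3132,6575)
g: translate: b→-148 (≡-3132 mod 746), so (373,-3132,6575)→(373,-148,15)
g: flip: (373,-148,15)→(15,148,373)
g: translate: b→-2 (≡148 mod 30), so (15,148,373)→(15,-2,8)
g: flip: (15,-2,8)→(8,2,15)
g: reduced (well bottom): (8,2,15) with a≤c, −a<b≤a
reduced forms (8, 2, 15) vs (8, 2, 15) ⇒ equivalent

yes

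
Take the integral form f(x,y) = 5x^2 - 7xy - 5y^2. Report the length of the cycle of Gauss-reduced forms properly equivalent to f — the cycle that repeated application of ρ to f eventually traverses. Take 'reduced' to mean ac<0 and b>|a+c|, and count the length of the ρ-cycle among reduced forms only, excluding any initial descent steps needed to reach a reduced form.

D = 149, ⌊√D⌋ = 12
descent: ρ → (-5,7,5)  [lands on river]
river: ρ → (5,3,-7)
river: ρ → (-7,11,1)
river: ρ → (1,11,-7)
river: ρ → (-7,3,5)
river: ρ → (5,7,-5)
river: ρ → (-5,3,7)
river: ρ → (7,11,-1)
river: ρ → (-1,11,7)
river: ρ → (7,3,-5)
ρ-cycle length = 10 (tail of 1 descent step not counted)

10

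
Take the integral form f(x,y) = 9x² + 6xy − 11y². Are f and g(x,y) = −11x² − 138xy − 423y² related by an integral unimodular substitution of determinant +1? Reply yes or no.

D₁ = 432, D₂ = 432
river cycle of f (length 8): (-11, 16, 4), (4, 16, -11), (-11, 6, 9), (9, 12, -8), (-8, 20, 1), (1, 20, -8), (-8, 12, 9), (9, 6, -11)
river cycle of g (length 8): (-11, 16, 4), (4, 16, -11), (-11, 6, 9), (9, 12, -8), (-8, 20, 1), (1, 20, -8), (-8, 12, 9), (9, 6, -11)
cycles coincide ⇒ equivalent

yes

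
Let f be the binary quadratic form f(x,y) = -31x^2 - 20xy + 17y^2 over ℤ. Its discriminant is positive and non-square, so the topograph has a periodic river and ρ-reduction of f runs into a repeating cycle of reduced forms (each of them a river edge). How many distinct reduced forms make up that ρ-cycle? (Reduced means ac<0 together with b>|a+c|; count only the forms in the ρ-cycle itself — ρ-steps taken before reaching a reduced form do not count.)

D = 2508, ⌊√D⌋ = 50
descent: ρ → (17,20,-31)  [lands on river]
river: ρ → (-31,42,6)
river: ρ → (6,42,-31)
river: ρ → (-31,20,17)
river: ρ → (17,48,-3)
river: ρ → (-3,48,17)
ρ-cycle length = 6 (tail of 1 descent step not counted)

6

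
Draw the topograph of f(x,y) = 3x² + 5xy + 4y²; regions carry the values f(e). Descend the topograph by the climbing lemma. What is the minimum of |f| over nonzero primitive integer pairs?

translate: b→-1 (≡5 mod 6), so (3,5,4)→(3,-1,2)
flip: (3,-1,2)→(2,1,3)
reduced (well bottom): (2,1,3) with a≤c, −a<b≤a
well minimum = a = 2

2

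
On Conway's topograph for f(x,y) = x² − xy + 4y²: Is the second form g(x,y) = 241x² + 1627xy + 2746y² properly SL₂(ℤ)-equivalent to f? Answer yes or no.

D₁ = -15, D₂ = -15
f: translate: b→1 (≡-1 mod 2), so (1,-1,4)→(1,1,4)
f: reduced (well bottom): (1,1,4) with a≤c, −a<b≤a
g: translate: b→181 (≡1627 mod 482), so (241,1627,2746)→(241,181,34)
g: flip: (241,181,34)→(34,-181,241)
g: translate: b→23 (≡-181 mod 68), so (34,-181,241)→(34,23,4)
g: flip: (34,23,4)→(4,-23,34)
g: translate: b→1 (≡-23 mod 8), so (4,-23,34)→(4,1,1)
g: flip: (4,1,1)→(1,-1,4)
g: translate: b→1 (≡-1 mod 2), so (1,-1,4)→(1,1,4)
g: reduced (well bottom): (1,1,4) with a≤c, −a<b≤a
reduced forms (1, 1, 4) vs (1, 1, 4) ⇒ equivalent

yes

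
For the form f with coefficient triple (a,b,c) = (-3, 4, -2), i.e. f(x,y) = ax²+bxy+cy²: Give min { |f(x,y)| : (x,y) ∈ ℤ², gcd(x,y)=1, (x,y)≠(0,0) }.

translate: b→2 (≡-4 mod 6), so (3,-4,2)→(3,2,1)
flip: (3,2,1)→(1,-2,3)
translate: b→0 (≡-2 mod 2), so (1,-2,3)→(1,0,2)
reduced (well bottom): (1,0,2) with a≤c, −a<b≤a
well minimum |f| = |-1| = 1 (negative-definite)

1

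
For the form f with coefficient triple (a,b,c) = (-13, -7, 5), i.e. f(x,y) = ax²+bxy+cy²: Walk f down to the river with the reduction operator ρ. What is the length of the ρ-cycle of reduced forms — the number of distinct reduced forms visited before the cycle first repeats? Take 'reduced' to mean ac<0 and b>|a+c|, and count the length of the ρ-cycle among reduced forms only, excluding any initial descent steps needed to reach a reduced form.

D = 309, ⌊√D⌋ = 17
descent: ρ → (5,17,-1)  [lands on river]
river: ρ → (-1,17,5)
river: ρ → (5,13,-7)
river: ρ → (-7,15,3)
river: ρ → (3,15,-7)
river: ρ → (-7,13,5)
ρ-cycle length = 6 (tail of 1 descent step not counted)

6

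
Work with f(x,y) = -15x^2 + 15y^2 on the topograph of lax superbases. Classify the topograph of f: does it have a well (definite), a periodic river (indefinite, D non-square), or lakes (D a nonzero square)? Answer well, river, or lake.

D = b²−4ac = 0² − 4·(-15)·15 = 900
D = 30² is a perfect square ⇒ form factors over ℤ ⇒ lakes

lake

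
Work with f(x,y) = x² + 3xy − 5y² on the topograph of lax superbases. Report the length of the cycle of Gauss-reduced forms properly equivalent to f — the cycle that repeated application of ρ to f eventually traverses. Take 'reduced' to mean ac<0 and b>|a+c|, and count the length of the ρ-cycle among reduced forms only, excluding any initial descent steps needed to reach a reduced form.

D = 29, ⌊√D⌋ = 5
descent: ρ → (-5,-3,1)
descent: ρ → (1,5,-1)  [lands on river]
river: ρ → (-1,5,1)
ρ-cycle length = 2 (tail of 2 descent steps not counted)

2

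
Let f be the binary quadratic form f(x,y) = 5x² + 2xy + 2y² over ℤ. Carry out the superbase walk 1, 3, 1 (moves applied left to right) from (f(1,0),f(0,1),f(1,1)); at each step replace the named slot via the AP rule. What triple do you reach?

start (5,2,9) = (f(1,0),f(0,1),f(1,1))
replace slot 1: 2·(2+9) − 5 = 17 → (17,2,9)
replace slot 3: 2·(17+2) − 9 = 29 → (17,2,29)
replace slot 1: 2·(2+29) − 17 = 45 → (45,2,29)

45,2,29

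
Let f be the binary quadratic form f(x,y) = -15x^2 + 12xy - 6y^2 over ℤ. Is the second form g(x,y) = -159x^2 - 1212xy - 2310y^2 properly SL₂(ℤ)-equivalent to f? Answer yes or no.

D₁ = -216, D₂ = -216
f is negative-definite; reduce −f:
−f: flip: (15,-12,6)→(6,12,15)
−f: translate: b→0 (≡12 mod 12), so (6,12,15)→(6,0,9)
−f: reduced (well bottom): (6,0,9) with a≤c, −a<b≤a
flip sign back: reduced form of f is (-6,0,-9)
g is negative-definite; reduce −g:
−g: translate: b→-60 (≡1212 mod 318), so (159,1212,2310)→(159,-60,6)
−g: flip: (159,-60,6)→(6,60,159)
−g: translate: b→0 (≡60 mod 12), so (6,60,159)→(6,0,9)
−g: reduced (well bottom): (6,0,9) with a≤c, −a<b≤a
flip sign back: reduced form of g is (-6,0,-9)
reduced forms (-6, 0, -9) vs (-6, 0, -9) ⇒ equivalent

yes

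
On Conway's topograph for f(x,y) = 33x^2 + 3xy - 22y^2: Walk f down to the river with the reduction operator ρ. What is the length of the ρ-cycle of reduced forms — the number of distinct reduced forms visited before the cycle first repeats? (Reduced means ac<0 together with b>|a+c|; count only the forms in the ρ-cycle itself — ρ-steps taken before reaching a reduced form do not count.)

D = 2913, ⌊√D⌋ = 53
descent: ρ → (-22,41,14)  [lands on river]
river: ρ → (14,43,-19)
river: ρ → (-19,33,24)
river: ρ → (24,15,-28)
river: ρ → (-28,41,11)
river: ρ → (11,47,-16)
river: ρ → (-16,49,8)
river: ρ → (8,47,-22)
ρ-cycle length = 8 (tail of 1 descent step not counted)

8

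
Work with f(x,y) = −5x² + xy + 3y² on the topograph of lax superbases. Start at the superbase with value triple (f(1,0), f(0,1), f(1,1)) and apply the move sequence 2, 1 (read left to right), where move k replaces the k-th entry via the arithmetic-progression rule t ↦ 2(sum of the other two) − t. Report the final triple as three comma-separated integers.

start (-5,3,-1) = (f(1,0),f(0,1),f(1,1))
replace slot 2: 2·((-5)+(-1)) − 3 = -15 → (-5,-15,-1)
replace slot 1: 2·((-15)+(-1)) − (-5) = -27 → (-27,-15,-1)

-27,-15,-1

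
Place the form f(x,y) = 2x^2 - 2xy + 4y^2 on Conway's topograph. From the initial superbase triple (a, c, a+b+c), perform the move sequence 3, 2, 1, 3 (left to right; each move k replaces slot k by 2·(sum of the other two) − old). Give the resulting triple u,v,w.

start (2,4,4) = (f(1,0),f(0,1),f(1,1))
replace slot 3: 2·(2+4) − 4 = 8 → (2,4,8)
replace slot 2: 2·(2+8) − 4 = 16 → (2,16,8)
replace slot 1: 2·(16+8) − 2 = 46 → (46,16,8)
replace slot 3: 2·(46+16) − 8 = 116 → (46,16,116)

46,16,116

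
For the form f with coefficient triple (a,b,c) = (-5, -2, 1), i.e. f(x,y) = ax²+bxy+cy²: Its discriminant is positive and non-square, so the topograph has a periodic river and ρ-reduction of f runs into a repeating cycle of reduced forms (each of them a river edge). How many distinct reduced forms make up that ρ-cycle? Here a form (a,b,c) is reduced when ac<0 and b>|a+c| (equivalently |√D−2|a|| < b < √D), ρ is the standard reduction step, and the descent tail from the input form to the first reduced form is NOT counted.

D = 24, ⌊√D⌋ = 4
descent: ρ → (1,4,-2)  [lands on river]
river: ρ → (-2,4,1)
ρ-cycle length = 2 (tail of 1 descent step not counted)

2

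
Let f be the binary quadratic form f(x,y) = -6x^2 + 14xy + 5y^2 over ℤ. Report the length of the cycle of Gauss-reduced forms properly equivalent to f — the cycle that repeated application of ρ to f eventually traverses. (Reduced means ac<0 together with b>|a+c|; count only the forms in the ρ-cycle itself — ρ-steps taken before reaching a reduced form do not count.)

D = 316, ⌊√D⌋ = 17
river: ρ → (5,16,-3)
river: ρ → (-3,14,10)
river: ρ → (10,6,-7)
river: ρ → (-7,8,9)
river: ρ → (9,10,-6)
river: ρ → (-6,14,5)
ρ-cycle length = 6 (tail of 0 descent steps not counted)

6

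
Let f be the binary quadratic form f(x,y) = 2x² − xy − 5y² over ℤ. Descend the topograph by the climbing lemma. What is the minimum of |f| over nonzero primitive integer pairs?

descent: ρ → (-5,1,2)
descent: ρ → (2,3,-4)  [lands on river]
river: ρ → (-4,5,1)
river: ρ → (1,5,-4)
river: ρ → (-4,3,2)
river: ρ → (2,5,-2)
river: ρ → (-2,3,4)
river: ρ → (4,5,-1)
river: ρ → (-1,5,4)
river: ρ → (4,3,-2)
river: ρ → (-2,5,2)
closes: descent 2, river 10
min |a| on river = 1

1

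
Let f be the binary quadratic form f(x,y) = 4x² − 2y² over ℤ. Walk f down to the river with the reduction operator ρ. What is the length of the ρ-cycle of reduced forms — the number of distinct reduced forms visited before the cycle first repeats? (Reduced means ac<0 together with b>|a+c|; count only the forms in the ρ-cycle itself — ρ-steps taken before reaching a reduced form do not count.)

D = 32, ⌊√D⌋ = 5
descent: ρ → (-2,4,2)  [lands on river]
river: ρ → (2,4,-2)
ρ-cycle length = 2 (tail of 1 descent step not counted)

2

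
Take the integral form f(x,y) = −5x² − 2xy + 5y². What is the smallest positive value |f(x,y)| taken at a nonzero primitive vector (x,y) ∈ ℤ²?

descent: ρ → (5,2,-5)  [lands on river]
river: ρ → (-5,8,2)
river: ρ → (2,8,-5)
river: ρ → (-5,2,5)
river: ρ → (5,8,-2)
river: ρ → (-2,8,5)
closes: descent 1, river 6
min |a| on river = 2

2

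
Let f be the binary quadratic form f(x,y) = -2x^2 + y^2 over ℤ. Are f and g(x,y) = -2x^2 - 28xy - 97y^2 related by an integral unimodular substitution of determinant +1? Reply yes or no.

D₁ = 8, D₂ = 8
river cycle of f (length 2): (1, 2, -1), (-1, 2, 1)
river cycle of g (length 2): (1, 2, -1), (-1, 2, 1)
cycles coincide ⇒ equivalent

yes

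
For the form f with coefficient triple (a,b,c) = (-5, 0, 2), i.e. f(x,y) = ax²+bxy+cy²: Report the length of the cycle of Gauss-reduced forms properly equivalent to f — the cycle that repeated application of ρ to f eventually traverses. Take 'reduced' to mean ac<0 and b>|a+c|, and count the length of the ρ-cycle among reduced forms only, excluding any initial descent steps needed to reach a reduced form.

D = 40, ⌊√D⌋ = 6
descent: ρ → (2,4,-3)  [lands on river]
river: ρ → (-3,2,3)
river: ρ → (3,4,-2)
river: ρ → (-2,4,3)
river: ρ → (3,2,-3)
river: ρ → (-3,4,2)
ρ-cycle length = 6 (tail of 1 descent step not counted)

6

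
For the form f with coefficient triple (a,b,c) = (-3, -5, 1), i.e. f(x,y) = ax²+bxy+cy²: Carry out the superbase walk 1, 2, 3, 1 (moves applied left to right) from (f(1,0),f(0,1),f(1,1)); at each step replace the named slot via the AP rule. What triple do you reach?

start (-3,1,-7) = (f(1,0),f(0,1),f(1,1))
replace slot 1: 2·(1+(-7)) − (-3) = -9 → (-9,1,-7)
replace slot 2: 2·((-9)+(-7)) − 1 = -33 → (-9,-33,-7)
replace slot 3: 2·((-9)+(-33)) − (-7) = -77 → (-9,-33,-77)
replace slot 1: 2·((-33)+(-77)) − (-9) = -211 → (-211,-33,-77)

-211,-33,-77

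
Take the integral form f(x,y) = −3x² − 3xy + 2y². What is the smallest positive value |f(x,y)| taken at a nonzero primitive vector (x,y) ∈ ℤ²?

descent: ρ → (2,3,-3)  [lands on river]
river: ρ → (-3,3,2)
river: ρ → (2,5,-1)
river: ρ → (-1,5,2)
closes: descent 1, river 4
min |a| on river = 1

1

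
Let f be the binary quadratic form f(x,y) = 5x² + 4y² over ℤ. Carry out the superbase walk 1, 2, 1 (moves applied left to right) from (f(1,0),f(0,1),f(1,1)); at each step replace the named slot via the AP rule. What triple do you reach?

start (5,4,9) = (f(1,0),f(0,1),f(1,1))
replace slot 1: 2·(4+9) − 5 = 21 → (21,4,9)
replace slot 2: 2·(21+9) − 4 = 56 → (21,56,9)
replace slot 1: 2·(56+9) − 21 = 109 → (109,56,9)

109,56,9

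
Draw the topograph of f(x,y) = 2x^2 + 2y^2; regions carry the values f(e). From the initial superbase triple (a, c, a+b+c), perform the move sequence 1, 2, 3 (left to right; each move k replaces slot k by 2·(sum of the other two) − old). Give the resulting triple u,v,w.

start (2,2,4) = (f(1,0),f(0,1),f(1,1))
replace slot 1: 2·(2+4) − 2 = 10 → (10,2,4)
replace slot 2: 2·(10+4) − 2 = 26 → (10,26,4)
replace slot 3: 2·(10+26) − 4 = 68 → (10,26,68)

10,26,68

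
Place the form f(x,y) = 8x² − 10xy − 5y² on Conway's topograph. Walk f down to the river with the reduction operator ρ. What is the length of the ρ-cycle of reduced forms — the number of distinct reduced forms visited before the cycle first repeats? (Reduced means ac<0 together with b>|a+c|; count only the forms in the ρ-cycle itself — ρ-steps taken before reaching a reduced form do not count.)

D = 260, ⌊√D⌋ = 16
descent: ρ → (-5,10,8)  [lands on river]
river: ρ → (8,6,-7)
river: ρ → (-7,8,7)
river: ρ → (7,6,-8)
river: ρ → (-8,10,5)
river: ρ → (5,10,-8)
river: ρ → (-8,6,7)
river: ρ → (7,8,-7)
river: ρ → (-7,6,8)
river: ρ → (8,10,-5)
ρ-cycle length = 10 (tail of 1 descent step not counted)

10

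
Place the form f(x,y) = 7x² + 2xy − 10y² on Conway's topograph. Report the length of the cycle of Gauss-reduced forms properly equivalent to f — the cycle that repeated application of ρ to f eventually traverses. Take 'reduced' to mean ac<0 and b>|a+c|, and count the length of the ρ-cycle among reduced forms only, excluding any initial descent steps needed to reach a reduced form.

D = 284, ⌊√D⌋ = 16
descent: ρ → (-10,-2,7)
descent: ρ → (7,16,-1)  [lands on river]
river: ρ → (-1,16,7)
river: ρ → (7,12,-5)
river: ρ → (-5,8,11)
river: ρ → (11,14,-2)
river: ρ → (-2,14,11)
river: ρ → (11,8,-5)
river: ρ → (-5,12,7)
ρ-cycle length = 8 (tail of 2 descent steps not counted)

8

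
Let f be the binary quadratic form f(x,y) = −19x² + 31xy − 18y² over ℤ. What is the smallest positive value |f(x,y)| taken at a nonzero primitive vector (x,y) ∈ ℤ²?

translate: b→7 (≡-31 mod 38), so (19,-31,18)→(19,7,6)
flip: (19,7,6)→(6,-7,19)
translate: b→5 (≡-7 mod 12), so (6,-7,19)→(6,5,18)
reduced (well bottom): (6,5,18) with a≤c, −a<b≤a
well minimum |f| = |-6| = 6 (negative-definite)

6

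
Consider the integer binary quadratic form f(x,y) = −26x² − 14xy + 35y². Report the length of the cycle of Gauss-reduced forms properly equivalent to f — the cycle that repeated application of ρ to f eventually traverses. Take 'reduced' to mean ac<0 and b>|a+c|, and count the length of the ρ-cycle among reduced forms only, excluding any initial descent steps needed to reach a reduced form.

D = 3836, ⌊√D⌋ = 61
descent: ρ → (35,14,-26)  [lands on river]
river: ρ → (-26,38,23)
river: ρ → (23,54,-10)
river: ρ → (-10,46,43)
river: ρ → (43,40,-13)
river: ρ → (-13,38,46)
river: ρ → (46,54,-5)
river: ρ → (-5,56,35)
ρ-cycle length = 8 (tail of 1 descent step not counted)

8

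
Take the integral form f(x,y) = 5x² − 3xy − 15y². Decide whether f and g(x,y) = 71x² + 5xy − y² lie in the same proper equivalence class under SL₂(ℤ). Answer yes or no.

D₁ = 309, D₂ = 309
river cycle of f (length 6): (5, 17, -1), (-1, 17, 5), (5, 13, -7), (-7, 15, 3), (3, 15, -7), (-7, 13, 5)
river cycle of g (length 6): (-1, 17, 5), (5, 13, -7), (-7, 15, 3), (3, 15, -7), (-7, 13, 5), (5, 17, -1)
cycles coincide ⇒ equivalent

yes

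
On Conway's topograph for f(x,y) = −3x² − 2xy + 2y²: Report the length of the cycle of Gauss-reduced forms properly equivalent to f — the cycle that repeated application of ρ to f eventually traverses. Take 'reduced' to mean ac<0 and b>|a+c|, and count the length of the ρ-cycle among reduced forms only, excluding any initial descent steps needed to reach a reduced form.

D = 28, ⌊√D⌋ = 5
descent: ρ → (2,2,-3)  [lands on river]
river: ρ → (-3,4,1)
river: ρ → (1,4,-3)
river: ρ → (-3,2,2)
ρ-cycle length = 4 (tail of 1 descent step not counted)

4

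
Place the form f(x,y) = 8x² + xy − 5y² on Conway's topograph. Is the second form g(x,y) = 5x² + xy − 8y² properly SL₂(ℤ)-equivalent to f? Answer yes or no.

D₁ = 161, D₂ = 161
river cycle of f (length 10): (-5, 9, 4), (4, 7, -7), (-7, 7, 4), (4, 9, -5), (-5, 11, 2), (2, 9, -10), (-10, 11, 1), (1, 11, -10), (-10, 9, 2), (2, 11, -5)
river cycle of g (length 10): (5, 11, -2), (-2, 9, 10), (10, 11, -1), (-1, 11, 10), (10, 9, -2), (-2, 11, 5), (5, 9, -4), (-4, 7, 7), (7, 7, -4), (-4, 9, 5)
cycles differ ⇒ inequivalent

no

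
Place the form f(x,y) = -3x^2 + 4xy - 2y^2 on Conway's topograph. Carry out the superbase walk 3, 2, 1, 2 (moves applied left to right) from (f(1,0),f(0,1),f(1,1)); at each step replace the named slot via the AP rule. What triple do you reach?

start (-3,-2,-1) = (f(1,0),f(0,1),f(1,1))
replace slot 3: 2·((-3)+(-2)) − (-1) = -9 → (-3,-2,-9)
replace slot 2: 2·((-3)+(-9)) − (-2) = -22 → (-3,-22,-9)
replace slot 1: 2·((-22)+(-9)) − (-3) = -59 → (-59,-22,-9)
replace slot 2: 2·((-59)+(-9)) − (-22) = -114 → (-59,-114,-9)

-59,-114,-9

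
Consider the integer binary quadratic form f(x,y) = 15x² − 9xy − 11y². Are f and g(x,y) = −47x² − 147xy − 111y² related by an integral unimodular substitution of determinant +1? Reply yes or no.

D₁ = 741, D₂ = 741
river cycle of f (length 8): (-11, 9, 15), (15, 21, -5), (-5, 19, 19), (19, 19, -5), (-5, 21, 15), (15, 9, -11), (-11, 13, 13), (13, 13, -11)
river cycle of g (length 8): (-11, 9, 15), (15, 21, -5), (-5, 19, 19), (19, 19, -5), (-5, 21, 15), (15, 9, -11), (-11, 13, 13), (13, 13, -11)
cycles coincide ⇒ equivalent

yes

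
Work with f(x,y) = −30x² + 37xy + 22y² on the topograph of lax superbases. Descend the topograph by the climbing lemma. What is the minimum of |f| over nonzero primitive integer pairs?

river: ρ → (22,51,-16)
river: ρ → (-16,45,31)
river: ρ → (31,17,-30)
river: ρ → (-30,43,18)
river: ρ → (18,29,-44)
river: ρ → (-44,59,3)
river: ρ → (3,61,-24)
river: ρ → (-24,35,29)
river: ρ → (29,23,-30)
river: ρ → (-30,37,22)
closes: descent 0, river 10
min |a| on river = 3

3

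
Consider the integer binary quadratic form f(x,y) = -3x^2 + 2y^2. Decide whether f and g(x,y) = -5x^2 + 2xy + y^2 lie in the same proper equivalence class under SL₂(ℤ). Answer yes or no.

D₁ = 24, D₂ = 24
river cycle of f (length 2): (2, 4, -1), (-1, 4, 2)
river cycle of g (length 2): (1, 4, -2), (-2, 4, 1)
cycles differ ⇒ inequivalent

no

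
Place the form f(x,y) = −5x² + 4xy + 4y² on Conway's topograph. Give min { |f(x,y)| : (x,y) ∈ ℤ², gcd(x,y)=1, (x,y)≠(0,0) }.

river: ρ → (4,4,-5)
river: ρ → (-5,6,3)
river: ρ → (3,6,-5)
river: ρ → (-5,4,4)
closes: descent 0, river 4
min |a| on river = 3

3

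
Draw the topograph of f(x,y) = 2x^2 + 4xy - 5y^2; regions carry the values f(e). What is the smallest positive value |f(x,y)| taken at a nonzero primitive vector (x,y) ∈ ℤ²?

river: ρ → (-5,6,1)
river: ρ → (1,6,-5)
river: ρ → (-5,4,2)
river: ρ → (2,4,-5)
closes: descent 0, river 4
min |a| on river = 1

1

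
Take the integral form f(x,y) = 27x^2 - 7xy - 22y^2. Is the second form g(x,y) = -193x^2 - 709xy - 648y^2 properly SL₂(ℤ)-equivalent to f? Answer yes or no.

D₁ = 2425, D₂ = 2425
river cycle of f (length 50): (-22, 7, 27), (27, 47, -2), (-2, 49, 3), (3, 47, -18), (-18, 25, 25), (25, 25, -18), (-18, 47, 3), (3, 49, -2), (-2, 47, 27), (27, 7, -22), … (40 more)
river cycle of g (length 50): (-2, 49, 3), (3, 47, -18), (-18, 25, 25), (25, 25, -18), (-18, 47, 3), (3, 49, -2), (-2, 47, 27), (27, 7, -22), (-22, 37, 12), (12, 35, -25), … (40 more)
cycles coincide ⇒ equivalent

yes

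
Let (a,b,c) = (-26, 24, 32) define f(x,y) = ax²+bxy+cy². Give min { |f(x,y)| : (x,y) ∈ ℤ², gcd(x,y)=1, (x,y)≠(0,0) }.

river: ρ → (32,40,-18)
river: ρ → (-18,32,40)
river: ρ → (40,48,-10)
river: ρ → (-10,52,30)
river: ρ → (30,8,-32)
river: ρ → (-32,56,6)
river: ρ → (6,52,-50)
river: ρ → (-50,48,8)
river: ρ → (8,48,-50)
river: ρ → (-50,52,6)
river: ρ → (6,56,-32)
river: ρ → (-32,8,30)
river: ρ → (30,52,-10)
river: ρ → (-10,48,40)
river: ρ → (40,32,-18)
river: ρ → (-18,40,32)
river: ρ → (32,24,-26)
river: ρ → (-26,28,30)
river: ρ → (30,32,-24)
river: ρ → (-24,16,38)
river: ρ → (38,60,-2)
river: ρ → (-2,60,38)
river: ρ → (38,16,-24)
river: ρ → (-24,32,30)
river: ρ → (30,28,-26)
river: ρ → (-26,24,32)
closes: descent 0, river 26
min |a| on river = 2

2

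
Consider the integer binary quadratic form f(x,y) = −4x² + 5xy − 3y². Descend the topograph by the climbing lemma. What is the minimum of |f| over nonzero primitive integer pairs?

translate: b→3 (≡-5 mod 8), so (4,-5,3)→(4,3,2)
flip: (4,3,2)→(2,-3,4)
translate: b→1 (≡-3 mod 4), so (2,-3,4)→(2,1,3)
reduced (well bottom): (2,1,3) with a≤c, −a<b≤a
well minimum |f| = |-2| = 2 (negative-definite)

2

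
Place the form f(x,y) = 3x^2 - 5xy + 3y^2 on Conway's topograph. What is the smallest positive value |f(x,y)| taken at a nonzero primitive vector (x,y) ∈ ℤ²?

translate: b→1 (≡-5 mod 6), so (3,-5,3)→(3,1,1)
flip: (3,1,1)→(1,-1,3)
translate: b→1 (≡-1 mod 2), so (1,-1,3)→(1,1,3)
reduced (well bottom): (1,1,3) with a≤c, −a<b≤a
well minimum = a = 1

1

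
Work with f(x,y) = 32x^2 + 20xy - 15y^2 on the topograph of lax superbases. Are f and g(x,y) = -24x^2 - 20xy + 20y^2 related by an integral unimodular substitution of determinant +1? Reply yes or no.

D₁ = 2320, D₂ = 2320
river cycle of f (length 6): (-15, 40, 12), (12, 32, -27), (-27, 22, 17), (17, 46, -3), (-3, 44, 32), (32, 20, -15)
river cycle of g (length 10): (20, 20, -24), (-24, 28, 16), (16, 36, -16), (-16, 28, 24), (24, 20, -20), (-20, 20, 24), (24, 28, -16), (-16, 36, 16), (16, 28, -24), (-24, 20, 20)
cycles differ ⇒ inequivalent

no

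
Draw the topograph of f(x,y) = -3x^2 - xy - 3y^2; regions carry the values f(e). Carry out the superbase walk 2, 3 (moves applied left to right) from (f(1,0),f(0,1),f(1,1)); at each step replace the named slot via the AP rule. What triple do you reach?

start (-3,-3,-7) = (f(1,0),f(0,1),f(1,1))
replace slot 2: 2·((-3)+(-7)) − (-3) = -17 → (-3,-17,-7)
replace slot 3: 2·((-3)+(-17)) − (-7) = -33 → (-3,-17,-33)

-3,-17,-33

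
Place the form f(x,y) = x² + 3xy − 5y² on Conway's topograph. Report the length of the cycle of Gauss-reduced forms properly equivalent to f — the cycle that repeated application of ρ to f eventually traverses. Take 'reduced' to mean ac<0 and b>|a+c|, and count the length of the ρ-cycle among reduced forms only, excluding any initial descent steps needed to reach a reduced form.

D = 29, ⌊√D⌋ = 5
descent: ρ → (-5,-3,1)
descent: ρ → (1,5,-1)  [lands on river]
river: ρ → (-1,5,1)
ρ-cycle length = 2 (tail of 2 descent steps not counted)

2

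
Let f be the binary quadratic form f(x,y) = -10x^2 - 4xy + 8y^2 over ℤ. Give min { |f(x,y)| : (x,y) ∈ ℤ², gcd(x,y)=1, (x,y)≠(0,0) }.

descent: ρ → (8,4,-10)  [lands on river]
river: ρ → (-10,16,2)
river: ρ → (2,16,-10)
river: ρ → (-10,4,8)
river: ρ → (8,12,-6)
river: ρ → (-6,12,8)
closes: descent 1, river 6
min |a| on river = 2

2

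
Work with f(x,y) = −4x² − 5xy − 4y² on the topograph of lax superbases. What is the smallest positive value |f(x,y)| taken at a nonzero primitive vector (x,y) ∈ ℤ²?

translate: b→-3 (≡5 mod 8), so (4,5,4)→(4,-3,3)
flip: (4,-3,3)→(3,3,4)
reduced (well bottom): (3,3,4) with a≤c, −a<b≤a
well minimum |f| = |-3| = 3 (negative-definite)

3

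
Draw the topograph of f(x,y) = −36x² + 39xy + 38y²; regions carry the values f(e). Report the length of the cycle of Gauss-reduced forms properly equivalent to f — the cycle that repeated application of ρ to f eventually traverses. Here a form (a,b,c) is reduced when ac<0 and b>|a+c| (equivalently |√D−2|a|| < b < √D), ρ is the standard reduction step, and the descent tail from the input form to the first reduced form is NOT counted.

D = 6993, ⌊√D⌋ = 83
river: ρ → (38,37,-37)
river: ρ → (-37,37,38)
river: ρ → (38,39,-36)
river: ρ → (-36,33,41)
river: ρ → (41,49,-28)
river: ρ → (-28,63,27)
river: ρ → (27,45,-46)
river: ρ → (-46,47,26)
river: ρ → (26,57,-36)
river: ρ → (-36,15,47)
river: ρ → (47,79,-4)
river: ρ → (-4,81,27)
river: ρ → (27,81,-4)
river: ρ → (-4,79,47)
river: ρ → (47,15,-36)
river: ρ → (-36,57,26)
river: ρ → (26,47,-46)
river: ρ → (-46,45,27)
river: ρ → (27,63,-28)
river: ρ → (-28,49,41)
river: ρ → (41,33,-36)
river: ρ → (-36,39,38)
ρ-cycle length = 22 (tail of 0 descent steps not counted)

22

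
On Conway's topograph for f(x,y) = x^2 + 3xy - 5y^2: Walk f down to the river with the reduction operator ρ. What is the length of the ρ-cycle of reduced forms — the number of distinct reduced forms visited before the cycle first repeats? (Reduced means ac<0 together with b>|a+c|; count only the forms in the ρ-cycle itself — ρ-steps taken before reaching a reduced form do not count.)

D = 29, ⌊√D⌋ = 5
descent: ρ → (-5,-3,1)
descent: ρ → (1,5,-1)  [lands on river]
river: ρ → (-1,5,1)
ρ-cycle length = 2 (tail of 2 descent steps not counted)

2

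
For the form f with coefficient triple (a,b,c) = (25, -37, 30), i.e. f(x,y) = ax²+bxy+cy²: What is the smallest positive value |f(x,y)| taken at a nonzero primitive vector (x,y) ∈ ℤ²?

translate: b→13 (≡-37 mod 50), so (25,-37,30)→(25,13,18)
flip: (25,13,18)→(18,-13,25)
reduced (well bottom): (18,-13,25) with a≤c, −a<b≤a
well minimum = a = 18

18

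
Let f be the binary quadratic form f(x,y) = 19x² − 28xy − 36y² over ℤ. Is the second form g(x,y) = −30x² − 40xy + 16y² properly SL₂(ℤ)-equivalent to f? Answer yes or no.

D₁ = 3520, D₂ = 3520
river cycle of f (length 6): (-36, 28, 19), (19, 48, -16), (-16, 48, 19), (19, 28, -36), (-36, 44, 11), (11, 44, -36)
river cycle of g (length 6): (16, 40, -30), (-30, 20, 26), (26, 32, -24), (-24, 16, 34), (34, 52, -6), (-6, 56, 16)
cycles differ ⇒ inequivalent

no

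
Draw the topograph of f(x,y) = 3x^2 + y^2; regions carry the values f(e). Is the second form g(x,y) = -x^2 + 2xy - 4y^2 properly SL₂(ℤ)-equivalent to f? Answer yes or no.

D₁ = -12, D₂ = -12
f: flip: (3,0,1)→(1,0,3)
f: reduced (well bottom): (1,0,3) with a≤c, −a<b≤a
g is negative-definite; reduce −g:
−g: translate: b→0 (≡-2 mod 2), so (1,-2,4)→(1,0,3)
−g: reduced (well bottom): (1,0,3) with a≤c, −a<b≤a
flip sign back: reduced form of g is (-1,0,-3)
reduced forms (1, 0, 3) vs (-1, 0, -3) ⇒ inequivalent

no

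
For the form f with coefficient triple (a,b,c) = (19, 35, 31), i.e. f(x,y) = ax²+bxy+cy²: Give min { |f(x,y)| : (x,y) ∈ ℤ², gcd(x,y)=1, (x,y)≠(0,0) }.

translate: b→-3 (≡35 mod 38), so (19,35,31)→(19,-3,15)
flip: (19,-3,15)→(15,3,19)
reduced (well bottom): (15,3,19) with a≤c, −a<b≤a
well minimum = a = 15

15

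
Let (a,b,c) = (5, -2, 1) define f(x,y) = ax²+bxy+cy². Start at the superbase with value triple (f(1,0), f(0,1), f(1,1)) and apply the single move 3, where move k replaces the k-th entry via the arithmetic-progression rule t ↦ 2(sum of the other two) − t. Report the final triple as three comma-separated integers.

start (5,1,4) = (f(1,0),f(0,1),f(1,1))
replace slot 3: 2·(5+1) − 4 = 8 → (5,1,8)

5,1,8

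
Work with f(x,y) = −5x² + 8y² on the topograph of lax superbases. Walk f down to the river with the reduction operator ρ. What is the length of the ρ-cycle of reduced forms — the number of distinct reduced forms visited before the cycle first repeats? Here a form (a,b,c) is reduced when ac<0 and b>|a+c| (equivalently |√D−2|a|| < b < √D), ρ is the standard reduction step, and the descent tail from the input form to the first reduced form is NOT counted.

D = 160, ⌊√D⌋ = 12
descent: ρ → (8,0,-5)
descent: ρ → (-5,10,3)  [lands on river]
river: ρ → (3,8,-8)
river: ρ → (-8,8,3)
river: ρ → (3,10,-5)
ρ-cycle length = 4 (tail of 2 descent steps not counted)

4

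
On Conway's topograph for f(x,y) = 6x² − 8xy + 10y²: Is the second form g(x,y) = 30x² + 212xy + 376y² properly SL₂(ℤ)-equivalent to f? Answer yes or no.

D₁ = -176, D₂ = -176
f: translate: b→4 (≡-8 mod 12), so (6,-8,10)→(6,4,8)
f: reduced (well bottom): (6,4,8) with a≤c, −a<b≤a
g: translate: b→-28 (≡212 mod 60), so (30,212,376)→(30,-28,8)
g: flip: (30,-28,8)→(8,28,30)
g: translate: b→-4 (≡28 mod 16), so (8,28,30)→(8,-4,6)
g: flip: (8,-4,6)→(6,4,8)
g: reduced (well bottom): (6,4,8) with a≤c, −a<b≤a
reduced forms (6, 4, 8) vs (6, 4, 8) ⇒ equivalent

yes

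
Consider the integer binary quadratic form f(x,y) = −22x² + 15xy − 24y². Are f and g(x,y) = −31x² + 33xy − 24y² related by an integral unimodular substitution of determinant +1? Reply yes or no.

D₁ = -1887, D₂ = -1887
f is negative-definite; reduce −f:
−f: reduced (well bottom): (22,-15,24) with a≤c, −a<b≤a
flip sign back: reduced form of f is (-22,15,-24)
g is negative-definite; reduce −g:
−g: translate: b→29 (≡-33 mod 62), so (31,-33,24)→(31,29,22)
−g: flip: (31,29,22)→(22,-29,31)
−g: translate: b→15 (≡-29 mod 44), so (22,-29,31)→(22,15,24)
−g: reduced (well bottom): (22,15,24) with a≤c, −a<b≤a
flip sign back: reduced form of g is (-22,-15,-24)
reduced forms (-22, 15, -24) vs (-22, -15, -24) ⇒ inequivalent

no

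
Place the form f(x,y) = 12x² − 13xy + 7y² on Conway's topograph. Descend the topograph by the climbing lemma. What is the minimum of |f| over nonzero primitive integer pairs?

translate: b→11 (≡-13 mod 24), so (12,-13,7)→(12,11,6)
flip: (12,11,6)→(6,-11,12)
translate: b→1 (≡-11 mod 12), so (6,-11,12)→(6,1,7)
reduced (well bottom): (6,1,7) with a≤c, −a<b≤a
well minimum = a = 6

6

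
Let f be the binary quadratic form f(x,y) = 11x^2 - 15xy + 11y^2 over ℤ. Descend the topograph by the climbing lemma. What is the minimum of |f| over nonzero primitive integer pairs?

translate: b→7 (≡-15 mod 22), so (11,-15,11)→(11,7,7)
flip: (11,7,7)→(7,-7,11)
translate: b→7 (≡-7 mod 14), so (7,-7,11)→(7,7,11)
reduced (well bottom): (7,7,11) with a≤c, −a<b≤a
well minimum = a = 7

7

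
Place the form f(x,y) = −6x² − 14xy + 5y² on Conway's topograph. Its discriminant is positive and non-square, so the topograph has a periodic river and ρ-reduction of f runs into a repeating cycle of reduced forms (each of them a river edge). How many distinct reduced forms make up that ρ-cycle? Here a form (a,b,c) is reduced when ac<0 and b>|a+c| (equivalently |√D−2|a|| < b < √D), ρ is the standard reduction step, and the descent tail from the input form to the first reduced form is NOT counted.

D = 316, ⌊√D⌋ = 17
descent: ρ → (5,14,-6)  [lands on river]
river: ρ → (-6,10,9)
river: ρ → (9,8,-7)
river: ρ → (-7,6,10)
river: ρ → (10,14,-3)
river: ρ → (-3,16,5)
ρ-cycle length = 6 (tail of 1 descent step not counted)

6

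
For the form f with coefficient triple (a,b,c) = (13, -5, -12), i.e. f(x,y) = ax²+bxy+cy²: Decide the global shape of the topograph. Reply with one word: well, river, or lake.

D = b²−4ac = (-5)² − 4·13·(-12) = 649
D > 0 non-square ⇒ indefinite ⇒ periodic river

river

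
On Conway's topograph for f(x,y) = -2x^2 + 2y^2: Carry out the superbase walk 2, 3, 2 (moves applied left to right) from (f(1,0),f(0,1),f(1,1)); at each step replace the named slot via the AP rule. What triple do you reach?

start (-2,2,0) = (f(1,0),f(0,1),f(1,1))
replace slot 2: 2·((-2)+0) − 2 = -6 → (-2,-6,0)
replace slot 3: 2·((-2)+(-6)) − 0 = -16 → (-2,-6,-16)
replace slot 2: 2·((-2)+(-16)) − (-6) = -30 → (-2,-30,-16)

-2,-30,-16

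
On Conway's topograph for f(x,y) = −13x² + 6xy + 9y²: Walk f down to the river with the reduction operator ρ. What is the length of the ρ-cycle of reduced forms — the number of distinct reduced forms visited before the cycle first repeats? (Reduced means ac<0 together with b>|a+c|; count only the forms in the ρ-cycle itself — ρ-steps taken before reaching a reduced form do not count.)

D = 504, ⌊√D⌋ = 22
river: ρ → (9,12,-10)
river: ρ → (-10,8,11)
river: ρ → (11,14,-7)
river: ρ → (-7,14,11)
river: ρ → (11,8,-10)
river: ρ → (-10,12,9)
river: ρ → (9,6,-13)
river: ρ → (-13,20,2)
river: ρ → (2,20,-13)
river: ρ → (-13,6,9)
ρ-cycle length = 10 (tail of 0 descent steps not counted)

10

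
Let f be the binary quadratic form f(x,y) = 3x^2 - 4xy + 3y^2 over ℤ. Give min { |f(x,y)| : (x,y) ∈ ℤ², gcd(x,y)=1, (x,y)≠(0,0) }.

translate: b→2 (≡-4 mod 6), so (3,-4,3)→(3,2,2)
flip: (3,2,2)→(2,-2,3)
translate: b→2 (≡-2 mod 4), so (2,-2,3)→(2,2,3)
reduced (well bottom): (2,2,3) with a≤c, −a<b≤a
well minimum = a = 2

2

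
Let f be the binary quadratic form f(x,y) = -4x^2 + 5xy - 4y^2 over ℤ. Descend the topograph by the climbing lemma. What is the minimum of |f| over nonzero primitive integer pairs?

translate: b→3 (≡-5 mod 8), so (4,-5,4)→(4,3,3)
flip: (4,3,3)→(3,-3,4)
translate: b→3 (≡-3 mod 6), so (3,-3,4)→(3,3,4)
reduced (well bottom): (3,3,4) with a≤c, −a<b≤a
well minimum |f| = |-3| = 3 (negative-definite)

3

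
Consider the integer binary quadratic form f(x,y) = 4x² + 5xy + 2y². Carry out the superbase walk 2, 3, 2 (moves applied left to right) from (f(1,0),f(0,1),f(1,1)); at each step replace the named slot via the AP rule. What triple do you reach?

start (4,2,11) = (f(1,0),f(0,1),f(1,1))
replace slot 2: 2·(4+11) − 2 = 28 → (4,28,11)
replace slot 3: 2·(4+28) − 11 = 53 → (4,28,53)
replace slot 2: 2·(4+53) − 28 = 86 → (4,86,53)

4,86,53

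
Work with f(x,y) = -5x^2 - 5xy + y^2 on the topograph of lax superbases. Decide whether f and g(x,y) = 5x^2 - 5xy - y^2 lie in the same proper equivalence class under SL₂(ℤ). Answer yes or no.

D₁ = 45, D₂ = 45
river cycle of f (length 2): (1, 5, -5), (-5, 5, 1)
river cycle of g (length 2): (-1, 5, 5), (5, 5, -1)
cycles differ ⇒ inequivalent

no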